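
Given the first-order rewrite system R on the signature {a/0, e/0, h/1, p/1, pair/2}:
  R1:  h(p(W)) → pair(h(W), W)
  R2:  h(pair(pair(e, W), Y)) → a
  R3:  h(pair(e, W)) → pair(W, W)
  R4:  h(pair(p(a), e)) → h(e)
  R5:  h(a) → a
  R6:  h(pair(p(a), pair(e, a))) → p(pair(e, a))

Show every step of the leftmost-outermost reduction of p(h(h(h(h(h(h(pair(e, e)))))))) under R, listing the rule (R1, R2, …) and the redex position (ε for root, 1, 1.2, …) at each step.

1. p(h(h(h(h(h(h(pair(e, e))))))))  →  p(h(h(h(h(h(pair(e, e)))))))   [R3 at 1.1.1.1.1.1]
2. p(h(h(h(h(h(pair(e, e)))))))  →  p(h(h(h(h(pair(e, e))))))   [R3 at 1.1.1.1.1]
3. p(h(h(h(h(pair(e, e))))))  →  p(h(h(h(pair(e, e)))))   [R3 at 1.1.1.1]
4. p(h(h(h(pair(e, e)))))  →  p(h(h(pair(e, e))))   [R3 at 1.1.1]
5. p(h(h(pair(e, e))))  →  p(h(pair(e, e)))   [R3 at 1.1]
6. p(h(pair(e, e)))  →  p(pair(e, e))   [R3 at 1]

p(pair(e, e))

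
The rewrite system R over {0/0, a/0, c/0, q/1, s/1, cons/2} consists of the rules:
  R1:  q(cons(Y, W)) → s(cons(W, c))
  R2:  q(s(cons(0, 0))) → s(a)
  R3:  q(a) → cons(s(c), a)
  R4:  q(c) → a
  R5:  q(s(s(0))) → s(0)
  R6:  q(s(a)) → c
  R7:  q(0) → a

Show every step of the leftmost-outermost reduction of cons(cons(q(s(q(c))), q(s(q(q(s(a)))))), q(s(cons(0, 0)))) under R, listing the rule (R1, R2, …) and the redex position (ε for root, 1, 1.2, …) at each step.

cons(cons(c, c), s(a))

1. cons(cons(q(s(q(c))), q(s(q(q(s(a)))))), q(s(cons(0, 0))))  →  cons(cons(q(s(a)), q(s(q(q(s(a)))))), q(s(cons(0, 0))))   [R4 at 1.1.1.1]
2. cons(cons(q(s(a)), q(s(q(q(s(a)))))), q(s(cons(0, 0))))  →  cons(cons(c, q(s(q(q(s(a)))))), q(s(cons(0, 0))))   [R6 at 1.1]
3. cons(cons(c, q(s(q(q(s(a)))))), q(s(cons(0, 0))))  →  cons(cons(c, q(s(q(c)))), q(s(cons(0, 0))))   [R6 at 1.2.1.1.1]
4. cons(cons(c, q(s(q(c)))), q(s(cons(0, 0))))  →  cons(cons(c, q(s(a))), q(s(cons(0, 0))))   [R4 at 1.2.1.1]
5. cons(cons(c, q(s(a))), q(s(cons(0, 0))))  →  cons(cons(c, c), q(s(cons(0, 0))))   [R6 at 1.2]
6. cons(cons(c, c), q(s(cons(0, 0))))  →  cons(cons(c, c), s(a))   [R2 at 2]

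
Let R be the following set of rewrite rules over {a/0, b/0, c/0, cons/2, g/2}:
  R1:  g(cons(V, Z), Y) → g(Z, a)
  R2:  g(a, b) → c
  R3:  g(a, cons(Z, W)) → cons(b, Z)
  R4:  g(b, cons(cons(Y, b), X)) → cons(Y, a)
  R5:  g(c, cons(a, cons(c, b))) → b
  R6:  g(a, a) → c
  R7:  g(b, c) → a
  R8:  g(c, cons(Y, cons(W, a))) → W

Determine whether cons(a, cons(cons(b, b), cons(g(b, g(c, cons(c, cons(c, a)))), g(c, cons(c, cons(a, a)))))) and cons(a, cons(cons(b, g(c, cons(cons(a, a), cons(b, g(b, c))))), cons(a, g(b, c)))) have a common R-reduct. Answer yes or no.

yes — NF(t₁) = cons(a, cons(cons(b, b), cons(a, a))), NF(t₂) = cons(a, cons(cons(b, b), cons(a, a)))

Reduce t₁ = cons(a, cons(cons(b, b), cons(g(b, g(c, cons(c, cons(c, a)))), g(c, cons(c, cons(a, a)))))):
1. cons(a, cons(cons(b, b), cons(g(b, g(c, cons(c, cons(c, a)))), g(c, cons(c, cons(a, a))))))  →  cons(a, cons(cons(b, b), cons(g(b, c), g(c, cons(c, cons(a, a))))))   [R8 at 2.2.1.2]
2. cons(a, cons(cons(b, b), cons(g(b, c), g(c, cons(c, cons(a, a))))))  →  cons(a, cons(cons(b, b), cons(a, g(c, cons(c, cons(a, a))))))   [R7 at 2.2.1]
3. cons(a, cons(cons(b, b), cons(a, g(c, cons(c, cons(a, a))))))  →  cons(a, cons(cons(b, b), cons(a, a)))   [R8 at 2.2.2]

Reduce t₂ = cons(a, cons(cons(b, g(c, cons(cons(a, a), cons(b, g(b, c))))), cons(a, g(b, c)))):
1. cons(a, cons(cons(b, g(c, cons(cons(a, a), cons(b, g(b, c))))), cons(a, g(b, c))))  →  cons(a, cons(cons(b, g(c, cons(cons(a, a), cons(b, a)))), cons(a, g(b, c))))   [R7 at 2.1.2.2.2.2]
2. cons(a, cons(cons(b, g(c, cons(cons(a, a), cons(b, a)))), cons(a, g(b, c))))  →  cons(a, cons(cons(b, b), cons(a, g(b, c))))   [R8 at 2.1.2]
3. cons(a, cons(cons(b, b), cons(a, g(b, c))))  →  cons(a, cons(cons(b, b), cons(a, a)))   [R7 at 2.2.2]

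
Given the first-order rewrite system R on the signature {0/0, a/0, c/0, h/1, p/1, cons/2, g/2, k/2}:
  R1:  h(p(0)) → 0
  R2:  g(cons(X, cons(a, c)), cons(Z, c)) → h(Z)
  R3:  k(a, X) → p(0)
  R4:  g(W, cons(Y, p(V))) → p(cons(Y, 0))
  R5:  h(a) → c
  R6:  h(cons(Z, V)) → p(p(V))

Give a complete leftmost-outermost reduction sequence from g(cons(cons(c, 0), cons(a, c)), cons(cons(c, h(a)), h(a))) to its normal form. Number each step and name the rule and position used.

1. g(cons(cons(c, 0), cons(a, c)), cons(cons(c, h(a)), h(a)))  →  g(cons(cons(c, 0), cons(a, c)), cons(cons(c, c), h(a)))   [R5 at 2.1.2]
2. g(cons(cons(c, 0), cons(a, c)), cons(cons(c, c), h(a)))  →  g(cons(cons(c, 0), cons(a, c)), cons(cons(c, c), c))   [R5 at 2.2]
3. g(cons(cons(c, 0), cons(a, c)), cons(cons(c, c), c))  →  h(cons(c, c))   [R2 at ε]
4. h(cons(c, c))  →  p(p(c))   [R6 at ε]

p(p(c))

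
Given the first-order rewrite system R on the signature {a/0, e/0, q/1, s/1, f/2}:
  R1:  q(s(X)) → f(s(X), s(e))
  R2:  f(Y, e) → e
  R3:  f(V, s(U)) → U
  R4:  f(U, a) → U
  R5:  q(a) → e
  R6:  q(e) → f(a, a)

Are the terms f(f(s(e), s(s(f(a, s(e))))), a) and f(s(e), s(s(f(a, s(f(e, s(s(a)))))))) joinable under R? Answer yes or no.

Reduce t₁ = f(f(s(e), s(s(f(a, s(e))))), a):
1. f(f(s(e), s(s(f(a, s(e))))), a)  →  f(s(e), s(s(f(a, s(e)))))   [R4 at ε]
2. f(s(e), s(s(f(a, s(e)))))  →  s(f(a, s(e)))   [R3 at ε]
3. s(f(a, s(e)))  →  s(e)   [R3 at 1]

Reduce t₂ = f(s(e), s(s(f(a, s(f(e, s(s(a)))))))):
1. f(s(e), s(s(f(a, s(f(e, s(s(a))))))))  →  s(f(a, s(f(e, s(s(a))))))   [R3 at ε]
2. s(f(a, s(f(e, s(s(a))))))  →  s(f(e, s(s(a))))   [R3 at 1]
3. s(f(e, s(s(a))))  →  s(s(a))   [R3 at 1]

no — NF(t₁) = s(e), NF(t₂) = s(s(a))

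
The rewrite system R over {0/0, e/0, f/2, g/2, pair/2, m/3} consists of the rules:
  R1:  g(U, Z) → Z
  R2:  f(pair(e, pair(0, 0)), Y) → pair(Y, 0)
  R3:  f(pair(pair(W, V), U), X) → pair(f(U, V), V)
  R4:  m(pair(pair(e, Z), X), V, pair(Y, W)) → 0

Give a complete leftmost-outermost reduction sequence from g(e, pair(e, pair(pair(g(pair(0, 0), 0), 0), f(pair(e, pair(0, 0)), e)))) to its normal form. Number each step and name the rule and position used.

pair(e, pair(pair(0, 0), pair(e, 0)))

1. g(e, pair(e, pair(pair(g(pair(0, 0), 0), 0), f(pair(e, pair(0, 0)), e))))  →  pair(e, pair(pair(g(pair(0, 0), 0), 0), f(pair(e, pair(0, 0)), e)))   [R1 at ε]
2. pair(e, pair(pair(g(pair(0, 0), 0), 0), f(pair(e, pair(0, 0)), e)))  →  pair(e, pair(pair(0, 0), f(pair(e, pair(0, 0)), e)))   [R1 at 2.1.1]
3. pair(e, pair(pair(0, 0), f(pair(e, pair(0, 0)), e)))  →  pair(e, pair(pair(0, 0), pair(e, 0)))   [R2 at 2.2]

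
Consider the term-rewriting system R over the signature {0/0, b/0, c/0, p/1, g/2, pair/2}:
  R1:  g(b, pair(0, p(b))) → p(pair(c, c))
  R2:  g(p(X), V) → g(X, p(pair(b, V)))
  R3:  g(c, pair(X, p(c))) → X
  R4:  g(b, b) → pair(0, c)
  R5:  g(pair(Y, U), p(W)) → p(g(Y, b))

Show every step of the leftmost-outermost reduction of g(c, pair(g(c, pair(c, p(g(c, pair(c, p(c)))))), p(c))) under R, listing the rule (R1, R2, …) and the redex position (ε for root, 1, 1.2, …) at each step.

c

1. g(c, pair(g(c, pair(c, p(g(c, pair(c, p(c)))))), p(c)))  →  g(c, pair(c, p(g(c, pair(c, p(c))))))   [R3 at ε]
2. g(c, pair(c, p(g(c, pair(c, p(c))))))  →  g(c, pair(c, p(c)))   [R3 at 2.2.1]
3. g(c, pair(c, p(c)))  →  c   [R3 at ε]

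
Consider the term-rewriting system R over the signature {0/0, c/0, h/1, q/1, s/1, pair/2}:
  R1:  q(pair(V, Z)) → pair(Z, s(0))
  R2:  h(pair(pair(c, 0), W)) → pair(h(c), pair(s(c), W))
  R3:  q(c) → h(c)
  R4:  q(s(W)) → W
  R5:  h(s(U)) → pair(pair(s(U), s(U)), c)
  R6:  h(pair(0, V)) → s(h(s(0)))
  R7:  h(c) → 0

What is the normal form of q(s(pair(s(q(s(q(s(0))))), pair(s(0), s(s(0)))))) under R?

pair(s(0), pair(s(0), s(s(0))))

1. q(s(pair(s(q(s(q(s(0))))), pair(s(0), s(s(0))))))  →  pair(s(q(s(q(s(0))))), pair(s(0), s(s(0))))   [R4 at ε]
2. pair(s(q(s(q(s(0))))), pair(s(0), s(s(0))))  →  pair(s(q(s(0))), pair(s(0), s(s(0))))   [R4 at 1.1]
3. pair(s(q(s(0))), pair(s(0), s(s(0))))  →  pair(s(0), pair(s(0), s(s(0))))   [R4 at 1.1]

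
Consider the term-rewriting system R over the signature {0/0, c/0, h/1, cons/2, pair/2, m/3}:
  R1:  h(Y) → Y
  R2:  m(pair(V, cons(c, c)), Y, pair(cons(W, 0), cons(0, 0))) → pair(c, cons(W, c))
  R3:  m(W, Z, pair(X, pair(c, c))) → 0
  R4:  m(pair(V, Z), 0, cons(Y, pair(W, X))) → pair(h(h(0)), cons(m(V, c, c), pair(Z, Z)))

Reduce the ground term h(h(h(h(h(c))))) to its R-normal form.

c

1. h(h(h(h(h(c)))))  →  h(h(h(h(c))))   [R1 at ε]
2. h(h(h(h(c))))  →  h(h(h(c)))   [R1 at ε]
3. h(h(h(c)))  →  h(h(c))   [R1 at ε]
4. h(h(c))  →  h(c)   [R1 at ε]
5. h(c)  →  c   [R1 at ε]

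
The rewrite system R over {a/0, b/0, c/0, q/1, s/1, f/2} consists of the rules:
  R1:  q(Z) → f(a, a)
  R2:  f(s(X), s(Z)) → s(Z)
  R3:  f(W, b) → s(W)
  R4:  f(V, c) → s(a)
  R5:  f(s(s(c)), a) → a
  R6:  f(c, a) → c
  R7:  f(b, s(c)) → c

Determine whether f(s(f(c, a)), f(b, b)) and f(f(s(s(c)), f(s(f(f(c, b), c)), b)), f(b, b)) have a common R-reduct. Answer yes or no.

Reduce t₁ = f(s(f(c, a)), f(b, b)):
1. f(s(f(c, a)), f(b, b))  →  f(s(c), f(b, b))   [R6 at 1.1]
2. f(s(c), f(b, b))  →  f(s(c), s(b))   [R3 at 2]
3. f(s(c), s(b))  →  s(b)   [R2 at ε]

Reduce t₂ = f(f(s(s(c)), f(s(f(f(c, b), c)), b)), f(b, b)):
1. f(f(s(s(c)), f(s(f(f(c, b), c)), b)), f(b, b))  →  f(f(s(s(c)), s(s(f(f(c, b), c)))), f(b, b))   [R3 at 1.2]
2. f(f(s(s(c)), s(s(f(f(c, b), c)))), f(b, b))  →  f(s(s(f(f(c, b), c))), f(b, b))   [R2 at 1]
3. f(s(s(f(f(c, b), c))), f(b, b))  →  f(s(s(s(a))), f(b, b))   [R4 at 1.1.1]
4. f(s(s(s(a))), f(b, b))  →  f(s(s(s(a))), s(b))   [R3 at 2]
5. f(s(s(s(a))), s(b))  →  s(b)   [R2 at ε]

yes — NF(t₁) = s(b), NF(t₂) = s(b)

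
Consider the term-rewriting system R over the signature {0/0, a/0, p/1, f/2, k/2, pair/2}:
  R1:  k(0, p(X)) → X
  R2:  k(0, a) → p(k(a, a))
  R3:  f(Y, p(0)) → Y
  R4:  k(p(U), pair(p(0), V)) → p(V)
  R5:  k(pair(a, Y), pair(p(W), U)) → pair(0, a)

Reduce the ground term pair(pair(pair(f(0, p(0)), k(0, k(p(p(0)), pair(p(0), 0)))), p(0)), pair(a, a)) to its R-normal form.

1. pair(pair(pair(f(0, p(0)), k(0, k(p(p(0)), pair(p(0), 0)))), p(0)), pair(a, a))  →  pair(pair(pair(0, k(0, k(p(p(0)), pair(p(0), 0)))), p(0)), pair(a, a))   [R3 at 1.1.1]
2. pair(pair(pair(0, k(0, k(p(p(0)), pair(p(0), 0)))), p(0)), pair(a, a))  →  pair(pair(pair(0, k(0, p(0))), p(0)), pair(a, a))   [R4 at 1.1.2.2]
3. pair(pair(pair(0, k(0, p(0))), p(0)), pair(a, a))  →  pair(pair(pair(0, 0), p(0)), pair(a, a))   [R1 at 1.1.2]

pair(pair(pair(0, 0), p(0)), pair(a, a))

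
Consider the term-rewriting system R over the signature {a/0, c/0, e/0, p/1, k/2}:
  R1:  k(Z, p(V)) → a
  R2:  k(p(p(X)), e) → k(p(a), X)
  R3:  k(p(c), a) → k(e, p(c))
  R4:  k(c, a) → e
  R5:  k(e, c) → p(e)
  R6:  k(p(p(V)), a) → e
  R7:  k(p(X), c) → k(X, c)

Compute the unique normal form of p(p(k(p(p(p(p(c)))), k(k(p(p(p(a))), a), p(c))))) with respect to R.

1. p(p(k(p(p(p(p(c)))), k(k(p(p(p(a))), a), p(c)))))  →  p(p(k(p(p(p(p(c)))), a)))   [R1 at 1.1.2]
2. p(p(k(p(p(p(p(c)))), a)))  →  p(p(e))   [R6 at 1.1]

p(p(e))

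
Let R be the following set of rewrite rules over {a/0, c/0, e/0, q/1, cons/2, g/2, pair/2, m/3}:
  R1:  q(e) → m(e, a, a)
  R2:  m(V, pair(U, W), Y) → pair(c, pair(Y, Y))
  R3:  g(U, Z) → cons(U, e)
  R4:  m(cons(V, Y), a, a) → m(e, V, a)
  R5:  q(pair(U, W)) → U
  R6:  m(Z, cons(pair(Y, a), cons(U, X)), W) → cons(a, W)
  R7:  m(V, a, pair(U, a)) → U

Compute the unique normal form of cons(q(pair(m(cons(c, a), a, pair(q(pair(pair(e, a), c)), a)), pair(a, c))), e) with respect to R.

cons(pair(e, a), e)

1. cons(q(pair(m(cons(c, a), a, pair(q(pair(pair(e, a), c)), a)), pair(a, c))), e)  →  cons(m(cons(c, a), a, pair(q(pair(pair(e, a), c)), a)), e)   [R5 at 1]
2. cons(m(cons(c, a), a, pair(q(pair(pair(e, a), c)), a)), e)  →  cons(q(pair(pair(e, a), c)), e)   [R7 at 1]
3. cons(q(pair(pair(e, a), c)), e)  →  cons(pair(e, a), e)   [R5 at 1]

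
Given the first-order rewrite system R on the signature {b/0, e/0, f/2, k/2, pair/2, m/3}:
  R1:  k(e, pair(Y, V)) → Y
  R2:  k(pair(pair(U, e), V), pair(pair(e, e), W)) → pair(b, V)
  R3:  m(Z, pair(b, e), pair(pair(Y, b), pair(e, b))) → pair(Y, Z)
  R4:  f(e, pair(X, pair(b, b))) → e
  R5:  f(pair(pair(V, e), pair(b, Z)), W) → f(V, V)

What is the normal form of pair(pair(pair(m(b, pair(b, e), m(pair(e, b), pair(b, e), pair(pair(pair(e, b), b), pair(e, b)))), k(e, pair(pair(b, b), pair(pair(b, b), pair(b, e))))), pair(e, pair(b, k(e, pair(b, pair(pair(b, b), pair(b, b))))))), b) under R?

pair(pair(pair(pair(e, b), pair(b, b)), pair(e, pair(b, b))), b)

1. pair(pair(pair(m(b, pair(b, e), m(pair(e, b), pair(b, e), pair(pair(pair(e, b), b), pair(e, b)))), k(e, pair(pair(b, b), pair(pair(b, b), pair(b, e))))), pair(e, pair(b, k(e, pair(b, pair(pair(b, b), pair(b, b))))))), b)  →  pair(pair(pair(m(b, pair(b, e), pair(pair(e, b), pair(e, b))), k(e, pair(pair(b, b), pair(pair(b, b), pair(b, e))))), pair(e, pair(b, k(e, pair(b, pair(pair(b, b), pair(b, b))))))), b)   [R3 at 1.1.1.3]
2. pair(pair(pair(m(b, pair(b, e), pair(pair(e, b), pair(e, b))), k(e, pair(pair(b, b), pair(pair(b, b), pair(b, e))))), pair(e, pair(b, k(e, pair(b, pair(pair(b, b), pair(b, b))))))), b)  →  pair(pair(pair(pair(e, b), k(e, pair(pair(b, b), pair(pair(b, b), pair(b, e))))), pair(e, pair(b, k(e, pair(b, pair(pair(b, b), pair(b, b))))))), b)   [R3 at 1.1.1]
3. pair(pair(pair(pair(e, b), k(e, pair(pair(b, b), pair(pair(b, b), pair(b, e))))), pair(e, pair(b, k(e, pair(b, pair(pair(b, b), pair(b, b))))))), b)  →  pair(pair(pair(pair(e, b), pair(b, b)), pair(e, pair(b, k(e, pair(b, pair(pair(b, b), pair(b, b))))))), b)   [R1 at 1.1.2]
4. pair(pair(pair(pair(e, b), pair(b, b)), pair(e, pair(b, k(e, pair(b, pair(pair(b, b), pair(b, b))))))), b)  →  pair(pair(pair(pair(e, b), pair(b, b)), pair(e, pair(b, b))), b)   [R1 at 1.2.2.2]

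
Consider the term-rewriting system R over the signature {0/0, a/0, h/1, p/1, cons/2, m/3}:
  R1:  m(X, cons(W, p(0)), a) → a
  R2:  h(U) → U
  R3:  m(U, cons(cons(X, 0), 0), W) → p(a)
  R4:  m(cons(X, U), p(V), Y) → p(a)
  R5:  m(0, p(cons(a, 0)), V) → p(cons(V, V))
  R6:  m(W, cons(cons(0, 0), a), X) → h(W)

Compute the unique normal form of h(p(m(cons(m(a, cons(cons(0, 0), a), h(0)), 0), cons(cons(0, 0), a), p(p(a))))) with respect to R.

1. h(p(m(cons(m(a, cons(cons(0, 0), a), h(0)), 0), cons(cons(0, 0), a), p(p(a)))))  →  p(m(cons(m(a, cons(cons(0, 0), a), h(0)), 0), cons(cons(0, 0), a), p(p(a))))   [R2 at ε]
2. p(m(cons(m(a, cons(cons(0, 0), a), h(0)), 0), cons(cons(0, 0), a), p(p(a))))  →  p(h(cons(m(a, cons(cons(0, 0), a), h(0)), 0)))   [R6 at 1]
3. p(h(cons(m(a, cons(cons(0, 0), a), h(0)), 0)))  →  p(cons(m(a, cons(cons(0, 0), a), h(0)), 0))   [R2 at 1]
4. p(cons(m(a, cons(cons(0, 0), a), h(0)), 0))  →  p(cons(h(a), 0))   [R6 at 1.1]
5. p(cons(h(a), 0))  →  p(cons(a, 0))   [R2 at 1.1]

p(cons(a, 0))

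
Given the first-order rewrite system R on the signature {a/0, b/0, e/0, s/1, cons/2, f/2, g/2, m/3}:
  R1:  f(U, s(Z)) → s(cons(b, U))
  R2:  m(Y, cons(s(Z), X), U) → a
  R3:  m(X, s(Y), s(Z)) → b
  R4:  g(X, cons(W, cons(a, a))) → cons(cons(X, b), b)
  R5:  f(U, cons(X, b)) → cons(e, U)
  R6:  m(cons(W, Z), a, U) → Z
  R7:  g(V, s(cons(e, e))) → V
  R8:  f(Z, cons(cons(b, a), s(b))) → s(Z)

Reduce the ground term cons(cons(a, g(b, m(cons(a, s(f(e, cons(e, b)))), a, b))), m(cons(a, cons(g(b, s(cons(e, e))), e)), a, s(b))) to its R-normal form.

cons(cons(a, b), cons(b, e))

1. cons(cons(a, g(b, m(cons(a, s(f(e, cons(e, b)))), a, b))), m(cons(a, cons(g(b, s(cons(e, e))), e)), a, s(b)))  →  cons(cons(a, g(b, s(f(e, cons(e, b))))), m(cons(a, cons(g(b, s(cons(e, e))), e)), a, s(b)))   [R6 at 1.2.2]
2. cons(cons(a, g(b, s(f(e, cons(e, b))))), m(cons(a, cons(g(b, s(cons(e, e))), e)), a, s(b)))  →  cons(cons(a, g(b, s(cons(e, e)))), m(cons(a, cons(g(b, s(cons(e, e))), e)), a, s(b)))   [R5 at 1.2.2.1]
3. cons(cons(a, g(b, s(cons(e, e)))), m(cons(a, cons(g(b, s(cons(e, e))), e)), a, s(b)))  →  cons(cons(a, b), m(cons(a, cons(g(b, s(cons(e, e))), e)), a, s(b)))   [R7 at 1.2]
4. cons(cons(a, b), m(cons(a, cons(g(b, s(cons(e, e))), e)), a, s(b)))  →  cons(cons(a, b), cons(g(b, s(cons(e, e))), e))   [R6 at 2]
5. cons(cons(a, b), cons(g(b, s(cons(e, e))), e))  →  cons(cons(a, b), cons(b, e))   [R7 at 2.1]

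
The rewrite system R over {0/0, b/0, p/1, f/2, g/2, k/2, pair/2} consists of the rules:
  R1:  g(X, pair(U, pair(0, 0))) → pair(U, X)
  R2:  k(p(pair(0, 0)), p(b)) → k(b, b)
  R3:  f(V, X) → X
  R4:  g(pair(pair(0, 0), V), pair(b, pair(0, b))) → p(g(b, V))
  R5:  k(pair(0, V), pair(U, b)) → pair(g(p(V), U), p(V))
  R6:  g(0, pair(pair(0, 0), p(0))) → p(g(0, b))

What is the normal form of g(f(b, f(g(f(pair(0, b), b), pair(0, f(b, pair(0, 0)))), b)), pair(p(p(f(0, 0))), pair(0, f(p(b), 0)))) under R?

pair(p(p(0)), b)

1. g(f(b, f(g(f(pair(0, b), b), pair(0, f(b, pair(0, 0)))), b)), pair(p(p(f(0, 0))), pair(0, f(p(b), 0))))  →  g(f(g(f(pair(0, b), b), pair(0, f(b, pair(0, 0)))), b), pair(p(p(f(0, 0))), pair(0, f(p(b), 0))))   [R3 at 1]
2. g(f(g(f(pair(0, b), b), pair(0, f(b, pair(0, 0)))), b), pair(p(p(f(0, 0))), pair(0, f(p(b), 0))))  →  g(b, pair(p(p(f(0, 0))), pair(0, f(p(b), 0))))   [R3 at 1]
3. g(b, pair(p(p(f(0, 0))), pair(0, f(p(b), 0))))  →  g(b, pair(p(p(0)), pair(0, f(p(b), 0))))   [R3 at 2.1.1.1]
4. g(b, pair(p(p(0)), pair(0, f(p(b), 0))))  →  g(b, pair(p(p(0)), pair(0, 0)))   [R3 at 2.2.2]
5. g(b, pair(p(p(0)), pair(0, 0)))  →  pair(p(p(0)), b)   [R1 at ε]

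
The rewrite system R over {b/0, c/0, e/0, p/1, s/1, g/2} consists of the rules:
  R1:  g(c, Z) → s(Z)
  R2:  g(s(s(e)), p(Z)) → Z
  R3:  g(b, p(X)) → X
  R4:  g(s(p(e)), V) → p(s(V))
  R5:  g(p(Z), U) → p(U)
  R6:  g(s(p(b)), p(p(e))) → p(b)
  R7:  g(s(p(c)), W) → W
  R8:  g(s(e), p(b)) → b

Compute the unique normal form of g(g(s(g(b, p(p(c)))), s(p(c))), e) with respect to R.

1. g(g(s(g(b, p(p(c)))), s(p(c))), e)  →  g(g(s(p(c)), s(p(c))), e)   [R3 at 1.1.1]
2. g(g(s(p(c)), s(p(c))), e)  →  g(s(p(c)), e)   [R7 at 1]
3. g(s(p(c)), e)  →  e   [R7 at ε]

e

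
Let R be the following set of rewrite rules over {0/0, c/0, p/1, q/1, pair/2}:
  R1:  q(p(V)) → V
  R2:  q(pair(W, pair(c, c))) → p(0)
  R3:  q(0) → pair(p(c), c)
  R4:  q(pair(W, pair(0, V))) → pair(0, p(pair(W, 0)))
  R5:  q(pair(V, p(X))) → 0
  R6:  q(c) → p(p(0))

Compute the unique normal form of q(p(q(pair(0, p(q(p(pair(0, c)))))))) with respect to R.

1. q(p(q(pair(0, p(q(p(pair(0, c))))))))  →  q(pair(0, p(q(p(pair(0, c))))))   [R1 at ε]
2. q(pair(0, p(q(p(pair(0, c))))))  →  0   [R5 at ε]

0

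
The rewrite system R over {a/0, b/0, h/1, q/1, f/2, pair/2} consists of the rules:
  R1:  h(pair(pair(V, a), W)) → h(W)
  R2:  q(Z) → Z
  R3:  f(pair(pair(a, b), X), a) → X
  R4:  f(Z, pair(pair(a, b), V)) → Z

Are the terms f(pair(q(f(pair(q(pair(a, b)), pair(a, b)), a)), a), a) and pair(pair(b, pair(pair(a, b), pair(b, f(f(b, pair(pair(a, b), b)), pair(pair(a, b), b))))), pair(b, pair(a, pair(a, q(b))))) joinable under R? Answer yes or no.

Reduce t₁ = f(pair(q(f(pair(q(pair(a, b)), pair(a, b)), a)), a), a):
1. f(pair(q(f(pair(q(pair(a, b)), pair(a, b)), a)), a), a)  →  f(pair(f(pair(q(pair(a, b)), pair(a, b)), a), a), a)   [R2 at 1.1]
2. f(pair(f(pair(q(pair(a, b)), pair(a, b)), a), a), a)  →  f(pair(f(pair(pair(a, b), pair(a, b)), a), a), a)   [R2 at 1.1.1.1]
3. f(pair(f(pair(pair(a, b), pair(a, b)), a), a), a)  →  f(pair(pair(a, b), a), a)   [R3 at 1.1]
4. f(pair(pair(a, b), a), a)  →  a   [R3 at ε]

Reduce t₂ = pair(pair(b, pair(pair(a, b), pair(b, f(f(b, pair(pair(a, b), b)), pair(pair(a, b), b))))), pair(b, pair(a, pair(a, q(b))))):
1. pair(pair(b, pair(pair(a, b), pair(b, f(f(b, pair(pair(a, b), b)), pair(pair(a, b), b))))), pair(b, pair(a, pair(a, q(b)))))  →  pair(pair(b, pair(pair(a, b), pair(b, f(b, pair(pair(a, b), b))))), pair(b, pair(a, pair(a, q(b)))))   [R4 at 1.2.2.2]
2. pair(pair(b, pair(pair(a, b), pair(b, f(b, pair(pair(a, b), b))))), pair(b, pair(a, pair(a, q(b)))))  →  pair(pair(b, pair(pair(a, b), pair(b, b))), pair(b, pair(a, pair(a, q(b)))))   [R4 at 1.2.2.2]
3. pair(pair(b, pair(pair(a, b), pair(b, b))), pair(b, pair(a, pair(a, q(b)))))  →  pair(pair(b, pair(pair(a, b), pair(b, b))), pair(b, pair(a, pair(a, b))))   [R2 at 2.2.2.2]

no — NF(t₁) = a, NF(t₂) = pair(pair(b, pair(pair(a, b), pair(b, b))), pair(b, pair(a, pair(a, b))))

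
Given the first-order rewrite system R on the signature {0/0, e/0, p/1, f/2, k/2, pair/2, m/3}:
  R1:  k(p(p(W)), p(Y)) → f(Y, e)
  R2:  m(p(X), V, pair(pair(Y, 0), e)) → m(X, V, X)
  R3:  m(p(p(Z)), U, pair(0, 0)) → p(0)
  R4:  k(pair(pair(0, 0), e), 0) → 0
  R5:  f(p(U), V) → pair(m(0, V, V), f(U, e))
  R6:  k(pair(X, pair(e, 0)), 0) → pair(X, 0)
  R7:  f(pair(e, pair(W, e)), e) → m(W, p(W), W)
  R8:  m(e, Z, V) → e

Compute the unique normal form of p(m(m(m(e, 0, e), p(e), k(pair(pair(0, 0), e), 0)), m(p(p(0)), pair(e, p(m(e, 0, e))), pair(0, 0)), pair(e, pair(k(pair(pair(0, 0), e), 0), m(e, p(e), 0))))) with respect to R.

1. p(m(m(m(e, 0, e), p(e), k(pair(pair(0, 0), e), 0)), m(p(p(0)), pair(e, p(m(e, 0, e))), pair(0, 0)), pair(e, pair(k(pair(pair(0, 0), e), 0), m(e, p(e), 0)))))  →  p(m(m(e, p(e), k(pair(pair(0, 0), e), 0)), m(p(p(0)), pair(e, p(m(e, 0, e))), pair(0, 0)), pair(e, pair(k(pair(pair(0, 0), e), 0), m(e, p(e), 0)))))   [R8 at 1.1.1]
2. p(m(m(e, p(e), k(pair(pair(0, 0), e), 0)), m(p(p(0)), pair(e, p(m(e, 0, e))), pair(0, 0)), pair(e, pair(k(pair(pair(0, 0), e), 0), m(e, p(e), 0)))))  →  p(m(e, m(p(p(0)), pair(e, p(m(e, 0, e))), pair(0, 0)), pair(e, pair(k(pair(pair(0, 0), e), 0), m(e, p(e), 0)))))   [R8 at 1.1]
3. p(m(e, m(p(p(0)), pair(e, p(m(e, 0, e))), pair(0, 0)), pair(e, pair(k(pair(pair(0, 0), e), 0), m(e, p(e), 0)))))  →  p(e)   [R8 at 1]

p(e)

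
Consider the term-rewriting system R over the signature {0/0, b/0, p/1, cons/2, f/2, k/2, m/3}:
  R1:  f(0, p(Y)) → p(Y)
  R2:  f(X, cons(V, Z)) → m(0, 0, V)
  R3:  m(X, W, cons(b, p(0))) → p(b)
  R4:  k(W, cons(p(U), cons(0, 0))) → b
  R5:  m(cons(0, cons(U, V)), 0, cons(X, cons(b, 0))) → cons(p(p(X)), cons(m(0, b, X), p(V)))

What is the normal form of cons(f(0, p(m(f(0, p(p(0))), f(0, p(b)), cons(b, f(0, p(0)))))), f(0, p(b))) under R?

cons(p(p(b)), p(b))

1. cons(f(0, p(m(f(0, p(p(0))), f(0, p(b)), cons(b, f(0, p(0)))))), f(0, p(b)))  →  cons(p(m(f(0, p(p(0))), f(0, p(b)), cons(b, f(0, p(0))))), f(0, p(b)))   [R1 at 1]
2. cons(p(m(f(0, p(p(0))), f(0, p(b)), cons(b, f(0, p(0))))), f(0, p(b)))  →  cons(p(m(p(p(0)), f(0, p(b)), cons(b, f(0, p(0))))), f(0, p(b)))   [R1 at 1.1.1]
3. cons(p(m(p(p(0)), f(0, p(b)), cons(b, f(0, p(0))))), f(0, p(b)))  →  cons(p(m(p(p(0)), p(b), cons(b, f(0, p(0))))), f(0, p(b)))   [R1 at 1.1.2]
4. cons(p(m(p(p(0)), p(b), cons(b, f(0, p(0))))), f(0, p(b)))  →  cons(p(m(p(p(0)), p(b), cons(b, p(0)))), f(0, p(b)))   [R1 at 1.1.3.2]
5. cons(p(m(p(p(0)), p(b), cons(b, p(0)))), f(0, p(b)))  →  cons(p(p(b)), f(0, p(b)))   [R3 at 1.1]
6. cons(p(p(b)), f(0, p(b)))  →  cons(p(p(b)), p(b))   [R1 at 2]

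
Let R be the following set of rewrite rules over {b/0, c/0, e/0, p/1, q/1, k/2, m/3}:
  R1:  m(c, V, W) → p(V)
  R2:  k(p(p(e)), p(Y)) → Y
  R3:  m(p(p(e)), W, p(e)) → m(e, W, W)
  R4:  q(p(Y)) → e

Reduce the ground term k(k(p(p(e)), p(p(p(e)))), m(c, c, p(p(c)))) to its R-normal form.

1. k(k(p(p(e)), p(p(p(e)))), m(c, c, p(p(c))))  →  k(p(p(e)), m(c, c, p(p(c))))   [R2 at 1]
2. k(p(p(e)), m(c, c, p(p(c))))  →  k(p(p(e)), p(c))   [R1 at 2]
3. k(p(p(e)), p(c))  →  c   [R2 at ε]

c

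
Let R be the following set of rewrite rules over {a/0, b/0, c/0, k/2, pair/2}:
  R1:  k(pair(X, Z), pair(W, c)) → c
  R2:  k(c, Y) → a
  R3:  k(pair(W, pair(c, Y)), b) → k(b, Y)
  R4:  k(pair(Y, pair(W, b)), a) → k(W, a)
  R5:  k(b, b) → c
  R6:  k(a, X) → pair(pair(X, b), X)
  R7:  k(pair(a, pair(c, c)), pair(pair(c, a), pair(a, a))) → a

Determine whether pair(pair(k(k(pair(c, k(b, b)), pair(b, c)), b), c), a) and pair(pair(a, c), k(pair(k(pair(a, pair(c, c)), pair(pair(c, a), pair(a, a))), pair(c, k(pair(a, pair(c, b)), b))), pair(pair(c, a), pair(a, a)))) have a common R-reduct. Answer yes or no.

yes — NF(t₁) = pair(pair(a, c), a), NF(t₂) = pair(pair(a, c), a)

Reduce t₁ = pair(pair(k(k(pair(c, k(b, b)), pair(b, c)), b), c), a):
1. pair(pair(k(k(pair(c, k(b, b)), pair(b, c)), b), c), a)  →  pair(pair(k(c, b), c), a)   [R1 at 1.1.1]
2. pair(pair(k(c, b), c), a)  →  pair(pair(a, c), a)   [R2 at 1.1]

Reduce t₂ = pair(pair(a, c), k(pair(k(pair(a, pair(c, c)), pair(pair(c, a), pair(a, a))), pair(c, k(pair(a, pair(c, b)), b))), pair(pair(c, a), pair(a, a)))):
1. pair(pair(a, c), k(pair(k(pair(a, pair(c, c)), pair(pair(c, a), pair(a, a))), pair(c, k(pair(a, pair(c, b)), b))), pair(pair(c, a), pair(a, a))))  →  pair(pair(a, c), k(pair(a, pair(c, k(pair(a, pair(c, b)), b))), pair(pair(c, a), pair(a, a))))   [R7 at 2.1.1]
2. pair(pair(a, c), k(pair(a, pair(c, k(pair(a, pair(c, b)), b))), pair(pair(c, a), pair(a, a))))  →  pair(pair(a, c), k(pair(a, pair(c, k(b, b))), pair(pair(c, a), pair(a, a))))   [R3 at 2.1.2.2]
3. pair(pair(a, c), k(pair(a, pair(c, k(b, b))), pair(pair(c, a), pair(a, a))))  →  pair(pair(a, c), k(pair(a, pair(c, c)), pair(pair(c, a), pair(a, a))))   [R5 at 2.1.2.2]
4. pair(pair(a, c), k(pair(a, pair(c, c)), pair(pair(c, a), pair(a, a))))  →  pair(pair(a, c), a)   [R7 at 2]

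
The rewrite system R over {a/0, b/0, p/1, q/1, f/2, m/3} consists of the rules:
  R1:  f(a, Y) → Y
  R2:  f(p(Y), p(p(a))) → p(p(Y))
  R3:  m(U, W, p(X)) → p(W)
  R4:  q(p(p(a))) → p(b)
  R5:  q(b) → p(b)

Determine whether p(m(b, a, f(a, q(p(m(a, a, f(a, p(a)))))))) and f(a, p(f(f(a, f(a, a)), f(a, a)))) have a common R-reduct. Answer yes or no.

Reduce t₁ = p(m(b, a, f(a, q(p(m(a, a, f(a, p(a)))))))):
1. p(m(b, a, f(a, q(p(m(a, a, f(a, p(a))))))))  →  p(m(b, a, q(p(m(a, a, f(a, p(a)))))))   [R1 at 1.3]
2. p(m(b, a, q(p(m(a, a, f(a, p(a)))))))  →  p(m(b, a, q(p(m(a, a, p(a))))))   [R1 at 1.3.1.1.3]
3. p(m(b, a, q(p(m(a, a, p(a))))))  →  p(m(b, a, q(p(p(a)))))   [R3 at 1.3.1.1]
4. p(m(b, a, q(p(p(a)))))  →  p(m(b, a, p(b)))   [R4 at 1.3]
5. p(m(b, a, p(b)))  →  p(p(a))   [R3 at 1]

Reduce t₂ = f(a, p(f(f(a, f(a, a)), f(a, a)))):
1. f(a, p(f(f(a, f(a, a)), f(a, a))))  →  p(f(f(a, f(a, a)), f(a, a)))   [R1 at ε]
2. p(f(f(a, f(a, a)), f(a, a)))  →  p(f(f(a, a), f(a, a)))   [R1 at 1.1]
3. p(f(f(a, a), f(a, a)))  →  p(f(a, f(a, a)))   [R1 at 1.1]
4. p(f(a, f(a, a)))  →  p(f(a, a))   [R1 at 1]
5. p(f(a, a))  →  p(a)   [R1 at 1]

no — NF(t₁) = p(p(a)), NF(t₂) = p(a)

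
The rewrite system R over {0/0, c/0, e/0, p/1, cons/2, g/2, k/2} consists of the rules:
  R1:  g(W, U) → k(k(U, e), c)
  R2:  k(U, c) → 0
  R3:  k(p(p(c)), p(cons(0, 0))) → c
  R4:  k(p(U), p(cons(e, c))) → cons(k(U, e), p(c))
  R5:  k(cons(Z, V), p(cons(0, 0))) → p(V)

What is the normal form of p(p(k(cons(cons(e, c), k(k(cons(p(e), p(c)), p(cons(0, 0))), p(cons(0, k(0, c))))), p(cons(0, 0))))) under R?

1. p(p(k(cons(cons(e, c), k(k(cons(p(e), p(c)), p(cons(0, 0))), p(cons(0, k(0, c))))), p(cons(0, 0)))))  →  p(p(p(k(k(cons(p(e), p(c)), p(cons(0, 0))), p(cons(0, k(0, c)))))))   [R5 at 1.1]
2. p(p(p(k(k(cons(p(e), p(c)), p(cons(0, 0))), p(cons(0, k(0, c)))))))  →  p(p(p(k(p(p(c)), p(cons(0, k(0, c)))))))   [R5 at 1.1.1.1]
3. p(p(p(k(p(p(c)), p(cons(0, k(0, c)))))))  →  p(p(p(k(p(p(c)), p(cons(0, 0))))))   [R2 at 1.1.1.2.1.2]
4. p(p(p(k(p(p(c)), p(cons(0, 0))))))  →  p(p(p(c)))   [R3 at 1.1.1]

p(p(p(c)))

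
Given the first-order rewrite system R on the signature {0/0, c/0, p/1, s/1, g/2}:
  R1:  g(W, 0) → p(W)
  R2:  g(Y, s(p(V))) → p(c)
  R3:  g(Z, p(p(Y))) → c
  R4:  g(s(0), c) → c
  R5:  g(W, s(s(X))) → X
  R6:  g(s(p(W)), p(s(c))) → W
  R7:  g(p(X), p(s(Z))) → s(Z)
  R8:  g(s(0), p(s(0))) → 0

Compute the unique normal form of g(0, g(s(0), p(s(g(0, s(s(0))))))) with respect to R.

1. g(0, g(s(0), p(s(g(0, s(s(0)))))))  →  g(0, g(s(0), p(s(0))))   [R5 at 2.2.1.1]
2. g(0, g(s(0), p(s(0))))  →  g(0, 0)   [R8 at 2]
3. g(0, 0)  →  p(0)   [R1 at ε]

p(0)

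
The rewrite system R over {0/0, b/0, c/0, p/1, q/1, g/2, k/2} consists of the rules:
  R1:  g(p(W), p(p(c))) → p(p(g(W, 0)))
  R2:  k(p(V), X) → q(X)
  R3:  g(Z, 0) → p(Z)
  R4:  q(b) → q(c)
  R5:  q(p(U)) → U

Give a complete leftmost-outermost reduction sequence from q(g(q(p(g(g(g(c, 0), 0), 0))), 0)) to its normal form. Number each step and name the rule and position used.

1. q(g(q(p(g(g(g(c, 0), 0), 0))), 0))  →  q(p(q(p(g(g(g(c, 0), 0), 0)))))   [R3 at 1]
2. q(p(q(p(g(g(g(c, 0), 0), 0)))))  →  q(p(g(g(g(c, 0), 0), 0)))   [R5 at ε]
3. q(p(g(g(g(c, 0), 0), 0)))  →  g(g(g(c, 0), 0), 0)   [R5 at ε]
4. g(g(g(c, 0), 0), 0)  →  p(g(g(c, 0), 0))   [R3 at ε]
5. p(g(g(c, 0), 0))  →  p(p(g(c, 0)))   [R3 at 1]
6. p(p(g(c, 0)))  →  p(p(p(c)))   [R3 at 1.1]

p(p(p(c)))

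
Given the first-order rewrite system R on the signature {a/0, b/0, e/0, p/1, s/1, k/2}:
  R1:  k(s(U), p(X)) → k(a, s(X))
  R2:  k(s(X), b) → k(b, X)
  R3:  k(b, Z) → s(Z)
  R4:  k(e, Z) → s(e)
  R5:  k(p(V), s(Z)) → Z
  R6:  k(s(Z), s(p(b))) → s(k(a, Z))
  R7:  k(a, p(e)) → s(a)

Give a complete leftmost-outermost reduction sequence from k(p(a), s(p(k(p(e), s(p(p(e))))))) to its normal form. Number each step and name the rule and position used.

1. k(p(a), s(p(k(p(e), s(p(p(e)))))))  →  p(k(p(e), s(p(p(e)))))   [R5 at ε]
2. p(k(p(e), s(p(p(e)))))  →  p(p(p(e)))   [R5 at 1]

p(p(p(e)))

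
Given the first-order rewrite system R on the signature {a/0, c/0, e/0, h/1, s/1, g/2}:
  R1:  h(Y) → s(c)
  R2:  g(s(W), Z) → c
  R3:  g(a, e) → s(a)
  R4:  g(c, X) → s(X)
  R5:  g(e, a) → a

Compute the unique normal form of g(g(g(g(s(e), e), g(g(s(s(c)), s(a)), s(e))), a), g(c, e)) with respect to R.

1. g(g(g(g(s(e), e), g(g(s(s(c)), s(a)), s(e))), a), g(c, e))  →  g(g(g(c, g(g(s(s(c)), s(a)), s(e))), a), g(c, e))   [R2 at 1.1.1]
2. g(g(g(c, g(g(s(s(c)), s(a)), s(e))), a), g(c, e))  →  g(g(s(g(g(s(s(c)), s(a)), s(e))), a), g(c, e))   [R4 at 1.1]
3. g(g(s(g(g(s(s(c)), s(a)), s(e))), a), g(c, e))  →  g(c, g(c, e))   [R2 at 1]
4. g(c, g(c, e))  →  s(g(c, e))   [R4 at ε]
5. s(g(c, e))  →  s(s(e))   [R4 at 1]

s(s(e))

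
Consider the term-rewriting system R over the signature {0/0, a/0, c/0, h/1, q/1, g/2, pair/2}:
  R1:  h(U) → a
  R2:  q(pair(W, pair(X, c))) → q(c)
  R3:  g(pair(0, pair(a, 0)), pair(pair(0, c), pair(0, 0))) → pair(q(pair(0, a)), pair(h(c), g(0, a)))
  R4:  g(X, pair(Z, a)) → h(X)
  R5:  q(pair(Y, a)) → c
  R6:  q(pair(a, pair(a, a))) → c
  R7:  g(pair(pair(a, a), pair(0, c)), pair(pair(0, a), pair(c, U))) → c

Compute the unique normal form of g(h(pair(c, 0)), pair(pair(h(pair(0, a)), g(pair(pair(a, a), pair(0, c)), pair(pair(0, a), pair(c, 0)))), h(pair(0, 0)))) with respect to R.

1. g(h(pair(c, 0)), pair(pair(h(pair(0, a)), g(pair(pair(a, a), pair(0, c)), pair(pair(0, a), pair(c, 0)))), h(pair(0, 0))))  →  g(a, pair(pair(h(pair(0, a)), g(pair(pair(a, a), pair(0, c)), pair(pair(0, a), pair(c, 0)))), h(pair(0, 0))))   [R1 at 1]
2. g(a, pair(pair(h(pair(0, a)), g(pair(pair(a, a), pair(0, c)), pair(pair(0, a), pair(c, 0)))), h(pair(0, 0))))  →  g(a, pair(pair(a, g(pair(pair(a, a), pair(0, c)), pair(pair(0, a), pair(c, 0)))), h(pair(0, 0))))   [R1 at 2.1.1]
3. g(a, pair(pair(a, g(pair(pair(a, a), pair(0, c)), pair(pair(0, a), pair(c, 0)))), h(pair(0, 0))))  →  g(a, pair(pair(a, c), h(pair(0, 0))))   [R7 at 2.1.2]
4. g(a, pair(pair(a, c), h(pair(0, 0))))  →  g(a, pair(pair(a, c), a))   [R1 at 2.2]
5. g(a, pair(pair(a, c), a))  →  h(a)   [R4 at ε]
6. h(a)  →  a   [R1 at ε]

a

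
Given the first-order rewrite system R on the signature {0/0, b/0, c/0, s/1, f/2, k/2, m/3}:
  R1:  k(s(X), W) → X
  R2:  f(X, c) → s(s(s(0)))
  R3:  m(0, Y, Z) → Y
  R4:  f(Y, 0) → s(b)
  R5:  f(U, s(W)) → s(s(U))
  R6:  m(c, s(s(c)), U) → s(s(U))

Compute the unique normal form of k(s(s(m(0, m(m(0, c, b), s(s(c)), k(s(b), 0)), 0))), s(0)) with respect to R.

s(s(s(b)))

1. k(s(s(m(0, m(m(0, c, b), s(s(c)), k(s(b), 0)), 0))), s(0))  →  s(m(0, m(m(0, c, b), s(s(c)), k(s(b), 0)), 0))   [R1 at ε]
2. s(m(0, m(m(0, c, b), s(s(c)), k(s(b), 0)), 0))  →  s(m(m(0, c, b), s(s(c)), k(s(b), 0)))   [R3 at 1]
3. s(m(m(0, c, b), s(s(c)), k(s(b), 0)))  →  s(m(c, s(s(c)), k(s(b), 0)))   [R3 at 1.1]
4. s(m(c, s(s(c)), k(s(b), 0)))  →  s(s(s(k(s(b), 0))))   [R6 at 1]
5. s(s(s(k(s(b), 0))))  →  s(s(s(b)))   [R1 at 1.1.1]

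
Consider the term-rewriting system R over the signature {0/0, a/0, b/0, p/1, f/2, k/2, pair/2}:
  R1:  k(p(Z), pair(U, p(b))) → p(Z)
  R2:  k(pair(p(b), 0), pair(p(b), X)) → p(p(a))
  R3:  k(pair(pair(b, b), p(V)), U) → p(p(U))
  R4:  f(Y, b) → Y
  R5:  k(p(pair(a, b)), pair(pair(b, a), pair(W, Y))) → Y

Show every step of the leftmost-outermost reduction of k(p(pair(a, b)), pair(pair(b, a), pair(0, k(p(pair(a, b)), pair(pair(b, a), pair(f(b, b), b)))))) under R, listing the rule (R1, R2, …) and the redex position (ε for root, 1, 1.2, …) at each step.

b

1. k(p(pair(a, b)), pair(pair(b, a), pair(0, k(p(pair(a, b)), pair(pair(b, a), pair(f(b, b), b))))))  →  k(p(pair(a, b)), pair(pair(b, a), pair(f(b, b), b)))   [R5 at ε]
2. k(p(pair(a, b)), pair(pair(b, a), pair(f(b, b), b)))  →  b   [R5 at ε]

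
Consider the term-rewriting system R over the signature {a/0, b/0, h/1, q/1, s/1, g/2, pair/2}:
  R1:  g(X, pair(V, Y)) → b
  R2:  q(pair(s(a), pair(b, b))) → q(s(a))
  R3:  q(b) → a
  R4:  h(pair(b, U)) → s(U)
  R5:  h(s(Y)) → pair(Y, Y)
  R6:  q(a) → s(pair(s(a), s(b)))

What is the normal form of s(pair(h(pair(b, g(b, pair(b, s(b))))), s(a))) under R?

1. s(pair(h(pair(b, g(b, pair(b, s(b))))), s(a)))  →  s(pair(s(g(b, pair(b, s(b)))), s(a)))   [R4 at 1.1]
2. s(pair(s(g(b, pair(b, s(b)))), s(a)))  →  s(pair(s(b), s(a)))   [R1 at 1.1.1]

s(pair(s(b), s(a)))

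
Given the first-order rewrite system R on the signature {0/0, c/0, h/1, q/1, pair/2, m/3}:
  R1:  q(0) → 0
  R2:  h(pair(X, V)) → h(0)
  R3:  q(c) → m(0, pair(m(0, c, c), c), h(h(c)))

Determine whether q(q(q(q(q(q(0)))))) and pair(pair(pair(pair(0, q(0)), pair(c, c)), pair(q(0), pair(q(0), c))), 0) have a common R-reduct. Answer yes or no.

no — NF(t₁) = 0, NF(t₂) = pair(pair(pair(pair(0, 0), pair(c, c)), pair(0, pair(0, c))), 0)

Reduce t₁ = q(q(q(q(q(q(0)))))):
1. q(q(q(q(q(q(0))))))  →  q(q(q(q(q(0)))))   [R1 at 1.1.1.1.1]
2. q(q(q(q(q(0)))))  →  q(q(q(q(0))))   [R1 at 1.1.1.1]
3. q(q(q(q(0))))  →  q(q(q(0)))   [R1 at 1.1.1]
4. q(q(q(0)))  →  q(q(0))   [R1 at 1.1]
5. q(q(0))  →  q(0)   [R1 at 1]
6. q(0)  →  0   [R1 at ε]

Reduce t₂ = pair(pair(pair(pair(0, q(0)), pair(c, c)), pair(q(0), pair(q(0), c))), 0):
1. pair(pair(pair(pair(0, q(0)), pair(c, c)), pair(q(0), pair(q(0), c))), 0)  →  pair(pair(pair(pair(0, 0), pair(c, c)), pair(q(0), pair(q(0), c))), 0)   [R1 at 1.1.1.2]
2. pair(pair(pair(pair(0, 0), pair(c, c)), pair(q(0), pair(q(0), c))), 0)  →  pair(pair(pair(pair(0, 0), pair(c, c)), pair(0, pair(q(0), c))), 0)   [R1 at 1.2.1]
3. pair(pair(pair(pair(0, 0), pair(c, c)), pair(0, pair(q(0), c))), 0)  →  pair(pair(pair(pair(0, 0), pair(c, c)), pair(0, pair(0, c))), 0)   [R1 at 1.2.2.1]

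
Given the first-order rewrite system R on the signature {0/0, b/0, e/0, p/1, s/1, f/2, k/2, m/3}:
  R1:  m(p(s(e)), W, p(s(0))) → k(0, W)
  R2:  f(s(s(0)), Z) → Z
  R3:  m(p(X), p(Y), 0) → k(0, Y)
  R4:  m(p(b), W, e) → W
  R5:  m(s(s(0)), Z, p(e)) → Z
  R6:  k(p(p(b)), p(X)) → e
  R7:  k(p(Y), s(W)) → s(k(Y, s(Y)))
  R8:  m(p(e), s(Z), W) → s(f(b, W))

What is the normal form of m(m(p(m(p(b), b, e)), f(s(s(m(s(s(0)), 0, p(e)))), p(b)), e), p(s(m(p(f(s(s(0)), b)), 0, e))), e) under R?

1. m(m(p(m(p(b), b, e)), f(s(s(m(s(s(0)), 0, p(e)))), p(b)), e), p(s(m(p(f(s(s(0)), b)), 0, e))), e)  →  m(m(p(b), f(s(s(m(s(s(0)), 0, p(e)))), p(b)), e), p(s(m(p(f(s(s(0)), b)), 0, e))), e)   [R4 at 1.1.1]
2. m(m(p(b), f(s(s(m(s(s(0)), 0, p(e)))), p(b)), e), p(s(m(p(f(s(s(0)), b)), 0, e))), e)  →  m(f(s(s(m(s(s(0)), 0, p(e)))), p(b)), p(s(m(p(f(s(s(0)), b)), 0, e))), e)   [R4 at 1]
3. m(f(s(s(m(s(s(0)), 0, p(e)))), p(b)), p(s(m(p(f(s(s(0)), b)), 0, e))), e)  →  m(f(s(s(0)), p(b)), p(s(m(p(f(s(s(0)), b)), 0, e))), e)   [R5 at 1.1.1.1]
4. m(f(s(s(0)), p(b)), p(s(m(p(f(s(s(0)), b)), 0, e))), e)  →  m(p(b), p(s(m(p(f(s(s(0)), b)), 0, e))), e)   [R2 at 1]
5. m(p(b), p(s(m(p(f(s(s(0)), b)), 0, e))), e)  →  p(s(m(p(f(s(s(0)), b)), 0, e)))   [R4 at ε]
6. p(s(m(p(f(s(s(0)), b)), 0, e)))  →  p(s(m(p(b), 0, e)))   [R2 at 1.1.1.1]
7. p(s(m(p(b), 0, e)))  →  p(s(0))   [R4 at 1.1]

p(s(0))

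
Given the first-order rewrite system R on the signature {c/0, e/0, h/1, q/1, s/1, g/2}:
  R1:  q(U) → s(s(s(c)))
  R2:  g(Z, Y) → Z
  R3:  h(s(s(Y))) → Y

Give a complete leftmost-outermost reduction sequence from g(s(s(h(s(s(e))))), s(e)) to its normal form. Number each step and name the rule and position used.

1. g(s(s(h(s(s(e))))), s(e))  →  s(s(h(s(s(e)))))   [R2 at ε]
2. s(s(h(s(s(e)))))  →  s(s(e))   [R3 at 1.1]

s(s(e))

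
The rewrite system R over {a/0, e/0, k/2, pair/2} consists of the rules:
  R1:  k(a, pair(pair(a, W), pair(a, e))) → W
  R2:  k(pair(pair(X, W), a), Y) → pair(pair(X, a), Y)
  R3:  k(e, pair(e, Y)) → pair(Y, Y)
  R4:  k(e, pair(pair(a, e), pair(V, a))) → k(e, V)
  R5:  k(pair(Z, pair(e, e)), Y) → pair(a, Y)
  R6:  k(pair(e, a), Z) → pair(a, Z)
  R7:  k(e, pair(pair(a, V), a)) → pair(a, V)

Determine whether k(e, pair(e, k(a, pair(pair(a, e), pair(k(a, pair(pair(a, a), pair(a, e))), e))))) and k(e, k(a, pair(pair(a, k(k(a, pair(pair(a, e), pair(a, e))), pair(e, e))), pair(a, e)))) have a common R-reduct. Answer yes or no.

Reduce t₁ = k(e, pair(e, k(a, pair(pair(a, e), pair(k(a, pair(pair(a, a), pair(a, e))), e))))):
1. k(e, pair(e, k(a, pair(pair(a, e), pair(k(a, pair(pair(a, a), pair(a, e))), e)))))  →  pair(k(a, pair(pair(a, e), pair(k(a, pair(pair(a, a), pair(a, e))), e))), k(a, pair(pair(a, e), pair(k(a, pair(pair(a, a), pair(a, e))), e))))   [R3 at ε]
2. pair(k(a, pair(pair(a, e), pair(k(a, pair(pair(a, a), pair(a, e))), e))), k(a, pair(pair(a, e), pair(k(a, pair(pair(a, a), pair(a, e))), e))))  →  pair(k(a, pair(pair(a, e), pair(a, e))), k(a, pair(pair(a, e), pair(k(a, pair(pair(a, a), pair(a, e))), e))))   [R1 at 1.2.2.1]
3. pair(k(a, pair(pair(a, e), pair(a, e))), k(a, pair(pair(a, e), pair(k(a, pair(pair(a, a), pair(a, e))), e))))  →  pair(e, k(a, pair(pair(a, e), pair(k(a, pair(pair(a, a), pair(a, e))), e))))   [R1 at 1]
4. pair(e, k(a, pair(pair(a, e), pair(k(a, pair(pair(a, a), pair(a, e))), e))))  →  pair(e, k(a, pair(pair(a, e), pair(a, e))))   [R1 at 2.2.2.1]
5. pair(e, k(a, pair(pair(a, e), pair(a, e))))  →  pair(e, e)   [R1 at 2]

Reduce t₂ = k(e, k(a, pair(pair(a, k(k(a, pair(pair(a, e), pair(a, e))), pair(e, e))), pair(a, e)))):
1. k(e, k(a, pair(pair(a, k(k(a, pair(pair(a, e), pair(a, e))), pair(e, e))), pair(a, e))))  →  k(e, k(k(a, pair(pair(a, e), pair(a, e))), pair(e, e)))   [R1 at 2]
2. k(e, k(k(a, pair(pair(a, e), pair(a, e))), pair(e, e)))  →  k(e, k(e, pair(e, e)))   [R1 at 2.1]
3. k(e, k(e, pair(e, e)))  →  k(e, pair(e, e))   [R3 at 2]
4. k(e, pair(e, e))  →  pair(e, e)   [R3 at ε]

yes — NF(t₁) = pair(e, e), NF(t₂) = pair(e, e)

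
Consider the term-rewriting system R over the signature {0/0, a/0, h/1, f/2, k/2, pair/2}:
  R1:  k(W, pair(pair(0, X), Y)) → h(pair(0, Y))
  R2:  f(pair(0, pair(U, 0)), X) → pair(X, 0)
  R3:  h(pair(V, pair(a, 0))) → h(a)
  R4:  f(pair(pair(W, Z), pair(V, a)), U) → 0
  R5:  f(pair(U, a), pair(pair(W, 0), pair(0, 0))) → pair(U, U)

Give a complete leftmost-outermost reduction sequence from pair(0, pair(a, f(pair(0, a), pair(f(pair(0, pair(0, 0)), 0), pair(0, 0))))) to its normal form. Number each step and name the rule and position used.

1. pair(0, pair(a, f(pair(0, a), pair(f(pair(0, pair(0, 0)), 0), pair(0, 0)))))  →  pair(0, pair(a, f(pair(0, a), pair(pair(0, 0), pair(0, 0)))))   [R2 at 2.2.2.1]
2. pair(0, pair(a, f(pair(0, a), pair(pair(0, 0), pair(0, 0)))))  →  pair(0, pair(a, pair(0, 0)))   [R5 at 2.2]

pair(0, pair(a, pair(0, 0)))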